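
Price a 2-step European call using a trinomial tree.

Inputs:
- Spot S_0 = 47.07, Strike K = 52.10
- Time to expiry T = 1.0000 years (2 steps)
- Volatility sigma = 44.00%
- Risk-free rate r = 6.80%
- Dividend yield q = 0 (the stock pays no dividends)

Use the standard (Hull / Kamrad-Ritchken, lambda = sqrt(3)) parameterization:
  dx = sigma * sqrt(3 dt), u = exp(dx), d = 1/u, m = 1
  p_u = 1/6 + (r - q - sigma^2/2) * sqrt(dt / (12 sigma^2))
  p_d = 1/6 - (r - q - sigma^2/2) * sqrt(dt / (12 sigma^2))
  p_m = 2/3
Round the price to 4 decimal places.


Answer: Price = V(0,0) = 7.3511

Derivation:
dt = T/N = 0.500000; dx = sigma*sqrt(3*dt) = 0.538888
u = exp(dx) = 1.714099; d = 1/u = 0.583397
p_u = 0.153306, p_m = 0.666667, p_d = 0.180028
Discount per step: exp(-r*dt) = 0.966572
Stock lattice S(k, j) with j the centered position index:
  k=0: S(0,+0) = 47.0700
  k=1: S(1,-1) = 27.4605; S(1,+0) = 47.0700; S(1,+1) = 80.6827
  k=2: S(2,-2) = 16.0204; S(2,-1) = 27.4605; S(2,+0) = 47.0700; S(2,+1) = 80.6827; S(2,+2) = 138.2981
Terminal payoffs V(N, j) = max(S_T - K, 0):
  V(2,-2) = 0.000000; V(2,-1) = 0.000000; V(2,+0) = 0.000000; V(2,+1) = 28.582653; V(2,+2) = 86.198078
Backward induction: V(k, j) = exp(-r*dt) * [p_u * V(k+1, j+1) + p_m * V(k+1, j) + p_d * V(k+1, j-1)]
  V(1,-1) = exp(-r*dt) * [p_u*0.000000 + p_m*0.000000 + p_d*0.000000] = 0.000000
  V(1,+0) = exp(-r*dt) * [p_u*28.582653 + p_m*0.000000 + p_d*0.000000] = 4.235407
  V(1,+1) = exp(-r*dt) * [p_u*86.198078 + p_m*28.582653 + p_d*0.000000] = 31.191039
  V(0,+0) = exp(-r*dt) * [p_u*31.191039 + p_m*4.235407 + p_d*0.000000] = 7.351136


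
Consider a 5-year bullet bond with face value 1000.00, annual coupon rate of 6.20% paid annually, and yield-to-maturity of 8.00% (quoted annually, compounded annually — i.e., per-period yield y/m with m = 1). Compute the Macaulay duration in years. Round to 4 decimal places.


Coupon per period c = face * coupon_rate / m = 62.000000
Periods per year m = 1; per-period yield y/m = 0.080000
Number of cashflows N = 5
Cashflows (t years, CF_t, discount factor 1/(1+y/m)^(m*t), PV):
  t = 1.0000: CF_t = 62.000000, DF = 0.925926, PV = 57.407407
  t = 2.0000: CF_t = 62.000000, DF = 0.857339, PV = 53.155007
  t = 3.0000: CF_t = 62.000000, DF = 0.793832, PV = 49.217599
  t = 4.0000: CF_t = 62.000000, DF = 0.735030, PV = 45.571851
  t = 5.0000: CF_t = 1062.000000, DF = 0.680583, PV = 722.779355
Price P = sum_t PV_t = 928.131219
Macaulay numerator sum_t t * PV_t:
  t * PV_t at t = 1.0000: 57.407407
  t * PV_t at t = 2.0000: 106.310014
  t * PV_t at t = 3.0000: 147.652797
  t * PV_t at t = 4.0000: 182.287403
  t * PV_t at t = 5.0000: 3613.896776
Macaulay duration D = (sum_t t * PV_t) / P = 4107.554398 / 928.131219 = 4.425618

Answer: Macaulay duration = 4.4256 years


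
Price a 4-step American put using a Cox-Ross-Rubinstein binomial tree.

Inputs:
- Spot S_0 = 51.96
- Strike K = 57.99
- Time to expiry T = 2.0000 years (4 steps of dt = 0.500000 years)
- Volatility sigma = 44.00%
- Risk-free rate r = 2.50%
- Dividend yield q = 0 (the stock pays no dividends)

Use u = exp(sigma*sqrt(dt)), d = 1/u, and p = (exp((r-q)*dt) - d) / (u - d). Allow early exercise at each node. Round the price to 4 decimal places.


dt = T/N = 0.500000
u = exp(sigma*sqrt(dt)) = 1.364963; d = 1/u = 0.732621
p = (exp((r-q)*dt) - d) / (u - d) = 0.442732
Discount per step: exp(-r*dt) = 0.987578
Stock lattice S(k, i) with i counting down-moves:
  k=0: S(0,0) = 51.9600
  k=1: S(1,0) = 70.9235; S(1,1) = 38.0670
  k=2: S(2,0) = 96.8079; S(2,1) = 51.9600; S(2,2) = 27.8887
  k=3: S(3,0) = 132.1391; S(3,1) = 70.9235; S(3,2) = 38.0670; S(3,3) = 20.4318
  k=4: S(4,0) = 180.3649; S(4,1) = 96.8079; S(4,2) = 51.9600; S(4,3) = 27.8887; S(4,4) = 14.9688
Terminal payoffs V(N, i) = max(K - S_T, 0):
  V(4,0) = 0.000000; V(4,1) = 0.000000; V(4,2) = 6.030000; V(4,3) = 30.101338; V(4,4) = 43.021227
Backward induction: V(k, i) = exp(-r*dt) * [p * V(k+1, i) + (1-p) * V(k+1, i+1)]; then take max(V_cont, immediate exercise) for American.
  V(3,0) = exp(-r*dt) * [p*0.000000 + (1-p)*0.000000] = 0.000000; exercise = 0.000000; V(3,0) = max -> 0.000000
  V(3,1) = exp(-r*dt) * [p*0.000000 + (1-p)*6.030000] = 3.318586; exercise = 0.000000; V(3,1) = max -> 3.318586
  V(3,2) = exp(-r*dt) * [p*6.030000 + (1-p)*30.101338] = 19.202658; exercise = 19.923021; V(3,2) = max -> 19.923021
  V(3,3) = exp(-r*dt) * [p*30.101338 + (1-p)*43.021227] = 36.837822; exercise = 37.558185; V(3,3) = max -> 37.558185
  V(2,0) = exp(-r*dt) * [p*0.000000 + (1-p)*3.318586] = 1.826370; exercise = 0.000000; V(2,0) = max -> 1.826370
  V(2,1) = exp(-r*dt) * [p*3.318586 + (1-p)*19.923021] = 12.415546; exercise = 6.030000; V(2,1) = max -> 12.415546
  V(2,2) = exp(-r*dt) * [p*19.923021 + (1-p)*37.558185] = 29.380975; exercise = 30.101338; V(2,2) = max -> 30.101338
  V(1,0) = exp(-r*dt) * [p*1.826370 + (1-p)*12.415546] = 7.631393; exercise = 0.000000; V(1,0) = max -> 7.631393
  V(1,1) = exp(-r*dt) * [p*12.415546 + (1-p)*30.101338] = 21.994622; exercise = 19.923021; V(1,1) = max -> 21.994622
  V(0,0) = exp(-r*dt) * [p*7.631393 + (1-p)*21.994622] = 15.441339; exercise = 6.030000; V(0,0) = max -> 15.441339

Answer: Price = V(0,0) = 15.4413


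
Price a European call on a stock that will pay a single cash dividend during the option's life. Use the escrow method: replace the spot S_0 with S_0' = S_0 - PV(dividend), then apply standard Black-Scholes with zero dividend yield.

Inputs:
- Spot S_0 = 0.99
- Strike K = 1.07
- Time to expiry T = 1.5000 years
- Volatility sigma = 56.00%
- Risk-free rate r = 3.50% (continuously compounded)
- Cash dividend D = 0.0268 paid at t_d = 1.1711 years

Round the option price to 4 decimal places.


Answer: Price = 0.2408

Derivation:
PV(D) = D * exp(-r * t_d) = 0.0268 * 0.95984017 = 0.02572372
S_0' = S_0 - PV(D) = 0.9900 - 0.02572372 = 0.96427628
d1 = (ln(S_0'/K) + (r + sigma^2/2)*T) / (sigma*sqrt(T)) = 0.26778744
d2 = d1 - sigma*sqrt(T) = -0.41806968
exp(-rT) = 0.94885432
N(d1) = 0.60556853; N(d2) = 0.33794808
C = S_0' * N(d1) - K * exp(-rT) * N(d2) = 0.96427628 * 0.60556853 - 1.0700 * 0.94885432 * 0.33794808 = 0.2408


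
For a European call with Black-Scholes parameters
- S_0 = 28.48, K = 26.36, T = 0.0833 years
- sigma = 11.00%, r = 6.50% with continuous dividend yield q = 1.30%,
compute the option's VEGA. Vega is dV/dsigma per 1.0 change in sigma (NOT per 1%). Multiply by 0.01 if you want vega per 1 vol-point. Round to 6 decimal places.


Answer: Vega = 0.114808

Derivation:
d1 = 2.5888297315; d2 = 2.5570818182
phi(d1) = 0.0139823673; exp(-qT) = 0.9989176861; exp(-rT) = 0.9946001320
Vega = S * exp(-qT) * phi(d1) * sqrt(T) = 28.4800 * 0.9989176861 * 0.0139823673 * 0.2886173938 = 0.114808


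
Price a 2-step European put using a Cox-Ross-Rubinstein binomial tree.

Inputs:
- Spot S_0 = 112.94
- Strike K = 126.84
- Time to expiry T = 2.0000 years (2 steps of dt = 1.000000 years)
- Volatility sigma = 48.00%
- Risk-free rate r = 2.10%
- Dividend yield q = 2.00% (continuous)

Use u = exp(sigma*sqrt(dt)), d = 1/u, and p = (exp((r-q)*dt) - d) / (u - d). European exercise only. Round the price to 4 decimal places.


dt = T/N = 1.000000
u = exp(sigma*sqrt(dt)) = 1.616074; d = 1/u = 0.618783
p = (exp((r-q)*dt) - d) / (u - d) = 0.383255
Discount per step: exp(-r*dt) = 0.979219
Stock lattice S(k, i) with i counting down-moves:
  k=0: S(0,0) = 112.9400
  k=1: S(1,0) = 182.5194; S(1,1) = 69.8854
  k=2: S(2,0) = 294.9650; S(2,1) = 112.9400; S(2,2) = 43.2439
Terminal payoffs V(N, i) = max(K - S_T, 0):
  V(2,0) = 0.000000; V(2,1) = 13.900000; V(2,2) = 83.596077
Backward induction: V(k, i) = exp(-r*dt) * [p * V(k+1, i) + (1-p) * V(k+1, i+1)].
  V(1,0) = exp(-r*dt) * [p*0.000000 + (1-p)*13.900000] = 8.394600
  V(1,1) = exp(-r*dt) * [p*13.900000 + (1-p)*83.596077] = 55.702561
  V(0,0) = exp(-r*dt) * [p*8.394600 + (1-p)*55.702561] = 36.790757

Answer: Price = V(0,0) = 36.7908


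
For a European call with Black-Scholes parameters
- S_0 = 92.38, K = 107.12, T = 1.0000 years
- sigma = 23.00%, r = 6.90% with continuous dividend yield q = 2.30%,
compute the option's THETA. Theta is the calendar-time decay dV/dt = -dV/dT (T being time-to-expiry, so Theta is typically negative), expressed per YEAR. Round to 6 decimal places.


Answer: Theta = -5.141481

Derivation:
d1 = -0.3286486799; d2 = -0.5586486799
phi(d1) = 0.3779688438; exp(-qT) = 0.9772624838; exp(-rT) = 0.9333266801
Theta = -S*exp(-qT)*phi(d1)*sigma/(2*sqrt(T)) - r*K*exp(-rT)*N(d2) + q*S*exp(-qT)*N(d1)
N(d1) = 0.3712106244; N(d2) = 0.2882007552; sqrt(T) = 1.0000000000
Term 1 = -92.3800 * 0.9772624838 * 0.3779688438 * 0.2300 / (2 * 1.0000000000) = -3.9241267556
Term 2 = -0.0690 * 107.1200 * 0.9333266801 * 0.2882007552 = -1.9881468068
Term 3 = 0.0230 * 92.3800 * 0.9772624838 * 0.3712106244 = 0.7707923905
Theta = -3.9241267556 + (-1.9881468068) + (0.7707923905) = -5.141481


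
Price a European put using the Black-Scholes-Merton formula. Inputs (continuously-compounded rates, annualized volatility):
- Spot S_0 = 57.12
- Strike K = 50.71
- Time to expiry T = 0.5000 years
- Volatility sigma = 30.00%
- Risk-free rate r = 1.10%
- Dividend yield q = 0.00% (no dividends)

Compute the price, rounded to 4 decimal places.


Answer: Price = 1.9553

Derivation:
d1 = (ln(S/K) + (r - q + 0.5*sigma^2) * T) / (sigma * sqrt(T)) = 0.69311167
d2 = d1 - sigma * sqrt(T) = 0.48097963
exp(-rT) = 0.99451510; exp(-qT) = 1.00000000
P = K * exp(-rT) * N(-d2) - S_0 * exp(-qT) * N(-d1)
N(-d1) = 0.24411974; N(-d2) = 0.31526549
P = 50.7100 * 0.99451510 * 0.31526549 - 57.1200 * 1.00000000 * 0.24411974 = 1.9553


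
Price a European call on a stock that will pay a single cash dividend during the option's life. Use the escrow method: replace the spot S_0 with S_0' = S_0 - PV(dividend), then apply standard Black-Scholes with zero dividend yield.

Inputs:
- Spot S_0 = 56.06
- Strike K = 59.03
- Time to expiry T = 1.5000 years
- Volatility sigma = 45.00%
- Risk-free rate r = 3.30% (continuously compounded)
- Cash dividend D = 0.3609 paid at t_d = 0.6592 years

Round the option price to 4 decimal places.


PV(D) = D * exp(-r * t_d) = 0.3609 * 0.97848130 = 0.35313390
S_0' = S_0 - PV(D) = 56.0600 - 0.35313390 = 55.70686610
d1 = (ln(S_0'/K) + (r + sigma^2/2)*T) / (sigma*sqrt(T)) = 0.26024943
d2 = d1 - sigma*sqrt(T) = -0.29088576
exp(-rT) = 0.95170516
N(d1) = 0.60266431; N(d2) = 0.38556935
C = S_0' * N(d1) - K * exp(-rT) * N(d2) = 55.70686610 * 0.60266431 - 59.0300 * 0.95170516 * 0.38556935 = 11.9116

Answer: Price = 11.9116


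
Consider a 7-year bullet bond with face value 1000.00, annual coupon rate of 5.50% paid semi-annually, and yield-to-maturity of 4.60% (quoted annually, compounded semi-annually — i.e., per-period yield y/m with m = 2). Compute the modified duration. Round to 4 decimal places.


Answer: Modified duration = 5.8036

Derivation:
Coupon per period c = face * coupon_rate / m = 27.500000
Periods per year m = 2; per-period yield y/m = 0.023000
Number of cashflows N = 14
Cashflows (t years, CF_t, discount factor 1/(1+y/m)^(m*t), PV):
  t = 0.5000: CF_t = 27.500000, DF = 0.977517, PV = 26.881720
  t = 1.0000: CF_t = 27.500000, DF = 0.955540, PV = 26.277342
  t = 1.5000: CF_t = 27.500000, DF = 0.934056, PV = 25.686551
  t = 2.0000: CF_t = 27.500000, DF = 0.913056, PV = 25.109043
  t = 2.5000: CF_t = 27.500000, DF = 0.892528, PV = 24.544519
  t = 3.0000: CF_t = 27.500000, DF = 0.872461, PV = 23.992687
  t = 3.5000: CF_t = 27.500000, DF = 0.852846, PV = 23.453262
  t = 4.0000: CF_t = 27.500000, DF = 0.833671, PV = 22.925965
  t = 4.5000: CF_t = 27.500000, DF = 0.814928, PV = 22.410523
  t = 5.0000: CF_t = 27.500000, DF = 0.796606, PV = 21.906670
  t = 5.5000: CF_t = 27.500000, DF = 0.778696, PV = 21.414144
  t = 6.0000: CF_t = 27.500000, DF = 0.761189, PV = 20.932692
  t = 6.5000: CF_t = 27.500000, DF = 0.744075, PV = 20.462065
  t = 7.0000: CF_t = 1027.500000, DF = 0.727346, PV = 747.348141
Price P = sum_t PV_t = 1053.345324
First compute Macaulay numerator sum_t t * PV_t:
  t * PV_t at t = 0.5000: 13.440860
  t * PV_t at t = 1.0000: 26.277342
  t * PV_t at t = 1.5000: 38.529826
  t * PV_t at t = 2.0000: 50.218086
  t * PV_t at t = 2.5000: 61.361297
  t * PV_t at t = 3.0000: 71.978062
  t * PV_t at t = 3.5000: 82.086418
  t * PV_t at t = 4.0000: 91.703860
  t * PV_t at t = 4.5000: 100.847353
  t * PV_t at t = 5.0000: 109.533348
  t * PV_t at t = 5.5000: 117.777793
  t * PV_t at t = 6.0000: 125.596154
  t * PV_t at t = 6.5000: 133.003421
  t * PV_t at t = 7.0000: 5231.436987
Macaulay duration D = 6253.790806 / 1053.345324 = 5.937076
Modified duration = D / (1 + y/m) = 5.937076 / (1 + 0.023000) = 5.803593


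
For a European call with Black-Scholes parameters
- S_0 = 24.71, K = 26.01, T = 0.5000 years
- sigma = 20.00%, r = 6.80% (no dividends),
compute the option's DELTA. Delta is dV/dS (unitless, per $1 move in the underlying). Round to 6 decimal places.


d1 = -0.0514282966; d2 = -0.1928496529
phi(d1) = 0.3984150539; exp(-qT) = 1.0000000000; exp(-rT) = 0.9665715046
N(d1) = 0.4794921186
Delta = exp(-qT) * N(d1) = 1.0000000000 * 0.4794921186 = 0.479492

Answer: Delta = 0.479492


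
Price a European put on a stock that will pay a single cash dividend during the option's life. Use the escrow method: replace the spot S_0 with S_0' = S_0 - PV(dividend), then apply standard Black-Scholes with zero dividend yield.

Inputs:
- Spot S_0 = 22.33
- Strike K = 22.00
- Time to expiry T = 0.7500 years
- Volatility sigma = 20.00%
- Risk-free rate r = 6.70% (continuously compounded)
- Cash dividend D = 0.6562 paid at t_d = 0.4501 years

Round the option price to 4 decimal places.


Answer: Price = 1.1167

Derivation:
PV(D) = D * exp(-r * t_d) = 0.6562 * 0.97029348 = 0.63670658
S_0' = S_0 - PV(D) = 22.3300 - 0.63670658 = 21.69329342
d1 = (ln(S_0'/K) + (r + sigma^2/2)*T) / (sigma*sqrt(T)) = 0.29566512
d2 = d1 - sigma*sqrt(T) = 0.12246004
exp(-rT) = 0.95099165
N(-d1) = 0.38374292; N(-d2) = 0.45126735
P = K * exp(-rT) * N(-d2) - S_0' * N(-d1) = 22.0000 * 0.95099165 * 0.45126735 - 21.69329342 * 0.38374292 = 1.1167


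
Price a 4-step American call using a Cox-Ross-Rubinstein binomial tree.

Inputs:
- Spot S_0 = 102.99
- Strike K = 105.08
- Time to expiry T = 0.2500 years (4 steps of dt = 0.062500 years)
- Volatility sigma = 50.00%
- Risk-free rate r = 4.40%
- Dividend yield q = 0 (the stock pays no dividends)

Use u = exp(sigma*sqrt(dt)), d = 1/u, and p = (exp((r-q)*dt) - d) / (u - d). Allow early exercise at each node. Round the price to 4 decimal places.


dt = T/N = 0.062500
u = exp(sigma*sqrt(dt)) = 1.133148; d = 1/u = 0.882497
p = (exp((r-q)*dt) - d) / (u - d) = 0.479777
Discount per step: exp(-r*dt) = 0.997254
Stock lattice S(k, i) with i counting down-moves:
  k=0: S(0,0) = 102.9900
  k=1: S(1,0) = 116.7030; S(1,1) = 90.8884
  k=2: S(2,0) = 132.2418; S(2,1) = 102.9900; S(2,2) = 80.2087
  k=3: S(3,0) = 149.8496; S(3,1) = 116.7030; S(3,2) = 90.8884; S(3,3) = 70.7839
  k=4: S(4,0) = 169.8018; S(4,1) = 132.2418; S(4,2) = 102.9900; S(4,3) = 80.2087; S(4,4) = 62.4666
Terminal payoffs V(N, i) = max(S_T - K, 0):
  V(4,0) = 64.721804; V(4,1) = 27.161778; V(4,2) = 0.000000; V(4,3) = 0.000000; V(4,4) = 0.000000
Backward induction: V(k, i) = exp(-r*dt) * [p * V(k+1, i) + (1-p) * V(k+1, i+1)]; then take max(V_cont, immediate exercise) for American.
  V(3,0) = exp(-r*dt) * [p*64.721804 + (1-p)*27.161778] = 45.058139; exercise = 44.769566; V(3,0) = max -> 45.058139
  V(3,1) = exp(-r*dt) * [p*27.161778 + (1-p)*0.000000] = 12.995812; exercise = 11.622959; V(3,1) = max -> 12.995812
  V(3,2) = exp(-r*dt) * [p*0.000000 + (1-p)*0.000000] = 0.000000; exercise = 0.000000; V(3,2) = max -> 0.000000
  V(3,3) = exp(-r*dt) * [p*0.000000 + (1-p)*0.000000] = 0.000000; exercise = 0.000000; V(3,3) = max -> 0.000000
  V(2,0) = exp(-r*dt) * [p*45.058139 + (1-p)*12.995812] = 28.300649; exercise = 27.161778; V(2,0) = max -> 28.300649
  V(2,1) = exp(-r*dt) * [p*12.995812 + (1-p)*0.000000] = 6.217971; exercise = 0.000000; V(2,1) = max -> 6.217971
  V(2,2) = exp(-r*dt) * [p*0.000000 + (1-p)*0.000000] = 0.000000; exercise = 0.000000; V(2,2) = max -> 0.000000
  V(1,0) = exp(-r*dt) * [p*28.300649 + (1-p)*6.217971] = 16.766563; exercise = 11.622959; V(1,0) = max -> 16.766563
  V(1,1) = exp(-r*dt) * [p*6.217971 + (1-p)*0.000000] = 2.975047; exercise = 0.000000; V(1,1) = max -> 2.975047
  V(0,0) = exp(-r*dt) * [p*16.766563 + (1-p)*2.975047] = 9.565560; exercise = 0.000000; V(0,0) = max -> 9.565560

Answer: Price = V(0,0) = 9.5656


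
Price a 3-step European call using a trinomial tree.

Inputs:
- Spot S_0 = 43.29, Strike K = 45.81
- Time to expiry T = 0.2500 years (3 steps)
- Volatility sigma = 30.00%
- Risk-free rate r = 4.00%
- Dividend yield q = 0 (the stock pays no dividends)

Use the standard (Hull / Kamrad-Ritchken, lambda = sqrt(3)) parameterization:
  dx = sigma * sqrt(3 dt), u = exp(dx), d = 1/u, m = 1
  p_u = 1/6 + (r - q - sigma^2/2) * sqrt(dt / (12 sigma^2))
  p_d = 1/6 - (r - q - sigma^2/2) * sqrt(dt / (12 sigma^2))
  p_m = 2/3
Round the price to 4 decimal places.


dt = T/N = 0.083333; dx = sigma*sqrt(3*dt) = 0.150000
u = exp(dx) = 1.161834; d = 1/u = 0.860708
p_u = 0.165278, p_m = 0.666667, p_d = 0.168056
Discount per step: exp(-r*dt) = 0.996672
Stock lattice S(k, j) with j the centered position index:
  k=0: S(0,+0) = 43.2900
  k=1: S(1,-1) = 37.2600; S(1,+0) = 43.2900; S(1,+1) = 50.2958
  k=2: S(2,-2) = 32.0700; S(2,-1) = 37.2600; S(2,+0) = 43.2900; S(2,+1) = 50.2958; S(2,+2) = 58.4354
  k=3: S(3,-3) = 27.6029; S(3,-2) = 32.0700; S(3,-1) = 37.2600; S(3,+0) = 43.2900; S(3,+1) = 50.2958; S(3,+2) = 58.4354; S(3,+3) = 67.8922
Terminal payoffs V(N, j) = max(S_T - K, 0):
  V(3,-3) = 0.000000; V(3,-2) = 0.000000; V(3,-1) = 0.000000; V(3,+0) = 0.000000; V(3,+1) = 4.485804; V(3,+2) = 12.625388; V(3,+3) = 22.082235
Backward induction: V(k, j) = exp(-r*dt) * [p_u * V(k+1, j+1) + p_m * V(k+1, j) + p_d * V(k+1, j-1)]
  V(2,-2) = exp(-r*dt) * [p_u*0.000000 + p_m*0.000000 + p_d*0.000000] = 0.000000
  V(2,-1) = exp(-r*dt) * [p_u*0.000000 + p_m*0.000000 + p_d*0.000000] = 0.000000
  V(2,+0) = exp(-r*dt) * [p_u*4.485804 + p_m*0.000000 + p_d*0.000000] = 0.738937
  V(2,+1) = exp(-r*dt) * [p_u*12.625388 + p_m*4.485804 + p_d*0.000000] = 5.060336
  V(2,+2) = exp(-r*dt) * [p_u*22.082235 + p_m*12.625388 + p_d*4.485804] = 12.777828
  V(1,-1) = exp(-r*dt) * [p_u*0.738937 + p_m*0.000000 + p_d*0.000000] = 0.121723
  V(1,+0) = exp(-r*dt) * [p_u*5.060336 + p_m*0.738937 + p_d*0.000000] = 1.324563
  V(1,+1) = exp(-r*dt) * [p_u*12.777828 + p_m*5.060336 + p_d*0.738937] = 5.590963
  V(0,+0) = exp(-r*dt) * [p_u*5.590963 + p_m*1.324563 + p_d*0.121723] = 1.821479

Answer: Price = V(0,0) = 1.8215


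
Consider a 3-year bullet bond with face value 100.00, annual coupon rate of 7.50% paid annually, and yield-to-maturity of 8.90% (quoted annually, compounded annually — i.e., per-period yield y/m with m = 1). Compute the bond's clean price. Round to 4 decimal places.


Coupon per period c = face * coupon_rate / m = 7.500000
Periods per year m = 1; per-period yield y/m = 0.089000
Number of cashflows N = 3
Cashflows (t years, CF_t, discount factor 1/(1+y/m)^(m*t), PV):
  t = 1.0000: CF_t = 7.500000, DF = 0.918274, PV = 6.887052
  t = 2.0000: CF_t = 7.500000, DF = 0.843226, PV = 6.324199
  t = 3.0000: CF_t = 107.500000, DF = 0.774313, PV = 83.238611
Price P = sum_t PV_t = 96.449862

Answer: Price = 96.4499


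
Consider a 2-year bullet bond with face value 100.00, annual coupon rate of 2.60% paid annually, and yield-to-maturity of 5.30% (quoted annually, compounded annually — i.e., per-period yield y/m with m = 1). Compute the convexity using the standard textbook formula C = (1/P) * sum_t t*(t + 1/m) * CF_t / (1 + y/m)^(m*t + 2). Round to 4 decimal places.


Coupon per period c = face * coupon_rate / m = 2.600000
Periods per year m = 1; per-period yield y/m = 0.053000
Number of cashflows N = 2
Cashflows (t years, CF_t, discount factor 1/(1+y/m)^(m*t), PV):
  t = 1.0000: CF_t = 2.600000, DF = 0.949668, PV = 2.469136
  t = 2.0000: CF_t = 102.600000, DF = 0.901869, PV = 92.531716
Price P = sum_t PV_t = 95.000852
Convexity numerator sum_t t*(t + 1/m) * CF_t / (1+y/m)^(m*t + 2):
  t = 1.0000: term = 4.453672
  t = 2.0000: term = 500.708687
Convexity = (1/P) * sum = 505.162359 / 95.000852 = 5.317451

Answer: Convexity = 5.3175


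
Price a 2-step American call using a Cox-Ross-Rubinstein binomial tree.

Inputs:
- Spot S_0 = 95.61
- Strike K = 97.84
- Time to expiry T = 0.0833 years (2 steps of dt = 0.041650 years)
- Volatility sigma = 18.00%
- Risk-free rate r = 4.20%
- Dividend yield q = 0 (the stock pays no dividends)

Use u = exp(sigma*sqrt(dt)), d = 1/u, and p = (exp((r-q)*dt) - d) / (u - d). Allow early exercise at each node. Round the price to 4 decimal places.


dt = T/N = 0.041650
u = exp(sigma*sqrt(dt)) = 1.037418; d = 1/u = 0.963932
p = (exp((r-q)*dt) - d) / (u - d) = 0.514642
Discount per step: exp(-r*dt) = 0.998252
Stock lattice S(k, i) with i counting down-moves:
  k=0: S(0,0) = 95.6100
  k=1: S(1,0) = 99.1875; S(1,1) = 92.1615
  k=2: S(2,0) = 102.8989; S(2,1) = 95.6100; S(2,2) = 88.8374
Terminal payoffs V(N, i) = max(S_T - K, 0):
  V(2,0) = 5.058947; V(2,1) = 0.000000; V(2,2) = 0.000000
Backward induction: V(k, i) = exp(-r*dt) * [p * V(k+1, i) + (1-p) * V(k+1, i+1)]; then take max(V_cont, immediate exercise) for American.
  V(1,0) = exp(-r*dt) * [p*5.058947 + (1-p)*0.000000] = 2.598999; exercise = 1.347541; V(1,0) = max -> 2.598999
  V(1,1) = exp(-r*dt) * [p*0.000000 + (1-p)*0.000000] = 0.000000; exercise = 0.000000; V(1,1) = max -> 0.000000
  V(0,0) = exp(-r*dt) * [p*2.598999 + (1-p)*0.000000] = 1.335217; exercise = 0.000000; V(0,0) = max -> 1.335217

Answer: Price = V(0,0) = 1.3352


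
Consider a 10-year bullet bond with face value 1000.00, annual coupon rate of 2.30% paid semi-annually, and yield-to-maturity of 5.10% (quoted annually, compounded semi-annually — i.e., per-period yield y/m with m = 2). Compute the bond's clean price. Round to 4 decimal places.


Answer: Price = 782.7790

Derivation:
Coupon per period c = face * coupon_rate / m = 11.500000
Periods per year m = 2; per-period yield y/m = 0.025500
Number of cashflows N = 20
Cashflows (t years, CF_t, discount factor 1/(1+y/m)^(m*t), PV):
  t = 0.5000: CF_t = 11.500000, DF = 0.975134, PV = 11.214042
  t = 1.0000: CF_t = 11.500000, DF = 0.950886, PV = 10.935194
  t = 1.5000: CF_t = 11.500000, DF = 0.927242, PV = 10.663281
  t = 2.0000: CF_t = 11.500000, DF = 0.904185, PV = 10.398129
  t = 2.5000: CF_t = 11.500000, DF = 0.881702, PV = 10.139570
  t = 3.0000: CF_t = 11.500000, DF = 0.859777, PV = 9.887440
  t = 3.5000: CF_t = 11.500000, DF = 0.838398, PV = 9.641580
  t = 4.0000: CF_t = 11.500000, DF = 0.817551, PV = 9.401833
  t = 4.5000: CF_t = 11.500000, DF = 0.797222, PV = 9.168048
  t = 5.0000: CF_t = 11.500000, DF = 0.777398, PV = 8.940076
  t = 5.5000: CF_t = 11.500000, DF = 0.758067, PV = 8.717772
  t = 6.0000: CF_t = 11.500000, DF = 0.739217, PV = 8.500997
  t = 6.5000: CF_t = 11.500000, DF = 0.720836, PV = 8.289612
  t = 7.0000: CF_t = 11.500000, DF = 0.702912, PV = 8.083483
  t = 7.5000: CF_t = 11.500000, DF = 0.685433, PV = 7.882480
  t = 8.0000: CF_t = 11.500000, DF = 0.668389, PV = 7.686475
  t = 8.5000: CF_t = 11.500000, DF = 0.651769, PV = 7.495343
  t = 9.0000: CF_t = 11.500000, DF = 0.635562, PV = 7.308965
  t = 9.5000: CF_t = 11.500000, DF = 0.619758, PV = 7.127221
  t = 10.0000: CF_t = 1011.500000, DF = 0.604347, PV = 611.297462
Price P = sum_t PV_t = 782.779001


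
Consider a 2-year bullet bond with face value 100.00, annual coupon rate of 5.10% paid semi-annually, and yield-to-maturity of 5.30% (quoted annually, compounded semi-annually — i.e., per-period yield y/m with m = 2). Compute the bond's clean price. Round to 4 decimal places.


Coupon per period c = face * coupon_rate / m = 2.550000
Periods per year m = 2; per-period yield y/m = 0.026500
Number of cashflows N = 4
Cashflows (t years, CF_t, discount factor 1/(1+y/m)^(m*t), PV):
  t = 0.5000: CF_t = 2.550000, DF = 0.974184, PV = 2.484170
  t = 1.0000: CF_t = 2.550000, DF = 0.949035, PV = 2.420038
  t = 1.5000: CF_t = 2.550000, DF = 0.924535, PV = 2.357563
  t = 2.0000: CF_t = 102.550000, DF = 0.900667, PV = 92.363387
Price P = sum_t PV_t = 99.625158

Answer: Price = 99.6252


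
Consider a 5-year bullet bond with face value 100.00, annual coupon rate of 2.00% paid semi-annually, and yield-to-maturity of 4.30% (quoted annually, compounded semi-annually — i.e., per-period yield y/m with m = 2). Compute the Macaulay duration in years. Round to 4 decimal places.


Coupon per period c = face * coupon_rate / m = 1.000000
Periods per year m = 2; per-period yield y/m = 0.021500
Number of cashflows N = 10
Cashflows (t years, CF_t, discount factor 1/(1+y/m)^(m*t), PV):
  t = 0.5000: CF_t = 1.000000, DF = 0.978953, PV = 0.978953
  t = 1.0000: CF_t = 1.000000, DF = 0.958348, PV = 0.958348
  t = 1.5000: CF_t = 1.000000, DF = 0.938177, PV = 0.938177
  t = 2.0000: CF_t = 1.000000, DF = 0.918431, PV = 0.918431
  t = 2.5000: CF_t = 1.000000, DF = 0.899100, PV = 0.899100
  t = 3.0000: CF_t = 1.000000, DF = 0.880177, PV = 0.880177
  t = 3.5000: CF_t = 1.000000, DF = 0.861651, PV = 0.861651
  t = 4.0000: CF_t = 1.000000, DF = 0.843515, PV = 0.843515
  t = 4.5000: CF_t = 1.000000, DF = 0.825762, PV = 0.825762
  t = 5.0000: CF_t = 101.000000, DF = 0.808381, PV = 81.646517
Price P = sum_t PV_t = 89.750631
Macaulay numerator sum_t t * PV_t:
  t * PV_t at t = 0.5000: 0.489476
  t * PV_t at t = 1.0000: 0.958348
  t * PV_t at t = 1.5000: 1.407266
  t * PV_t at t = 2.0000: 1.836862
  t * PV_t at t = 2.5000: 2.247751
  t * PV_t at t = 3.0000: 2.640530
  t * PV_t at t = 3.5000: 3.015779
  t * PV_t at t = 4.0000: 3.374062
  t * PV_t at t = 4.5000: 3.715927
  t * PV_t at t = 5.0000: 408.232586
Macaulay duration D = (sum_t t * PV_t) / P = 427.918586 / 89.750631 = 4.767862

Answer: Macaulay duration = 4.7679 years


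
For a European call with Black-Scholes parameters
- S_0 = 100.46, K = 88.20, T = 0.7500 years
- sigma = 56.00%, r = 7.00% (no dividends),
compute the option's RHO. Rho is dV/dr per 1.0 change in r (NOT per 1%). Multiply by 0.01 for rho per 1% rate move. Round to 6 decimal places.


d1 = 0.6191105818; d2 = 0.1341363557
phi(d1) = 0.3293654055; exp(-qT) = 1.0000000000; exp(-rT) = 0.9488543211
N(d2) = 0.5533526242
Rho = K*T*exp(-rT)*N(d2) = 88.2000 * 0.7500 * 0.9488543211 * 0.5533526242 = 34.732126

Answer: Rho = 34.732126


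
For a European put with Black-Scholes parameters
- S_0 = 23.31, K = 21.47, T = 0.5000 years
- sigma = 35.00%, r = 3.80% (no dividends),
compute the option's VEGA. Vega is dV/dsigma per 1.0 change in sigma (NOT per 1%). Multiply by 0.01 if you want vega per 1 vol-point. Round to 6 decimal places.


d1 = 0.5327578508; d2 = 0.2852704774
phi(d1) = 0.3461600644; exp(-qT) = 1.0000000000; exp(-rT) = 0.9811793622
Vega = S * exp(-qT) * phi(d1) * sqrt(T) = 23.3100 * 1.0000000000 * 0.3461600644 * 0.7071067812 = 5.705638

Answer: Vega = 5.705638


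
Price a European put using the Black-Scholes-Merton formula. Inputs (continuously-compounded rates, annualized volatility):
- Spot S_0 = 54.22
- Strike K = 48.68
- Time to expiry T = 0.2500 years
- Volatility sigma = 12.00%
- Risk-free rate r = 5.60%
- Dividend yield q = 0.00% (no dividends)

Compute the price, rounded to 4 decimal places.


Answer: Price = 0.0240

Derivation:
d1 = (ln(S/K) + (r - q + 0.5*sigma^2) * T) / (sigma * sqrt(T)) = 2.05969293
d2 = d1 - sigma * sqrt(T) = 1.99969293
exp(-rT) = 0.98609754; exp(-qT) = 1.00000000
P = K * exp(-rT) * N(-d2) - S_0 * exp(-qT) * N(-d1)
N(-d1) = 0.01971395; N(-d2) = 0.02276672
P = 48.6800 * 0.98609754 * 0.02276672 - 54.2200 * 1.00000000 * 0.01971395 = 0.0240


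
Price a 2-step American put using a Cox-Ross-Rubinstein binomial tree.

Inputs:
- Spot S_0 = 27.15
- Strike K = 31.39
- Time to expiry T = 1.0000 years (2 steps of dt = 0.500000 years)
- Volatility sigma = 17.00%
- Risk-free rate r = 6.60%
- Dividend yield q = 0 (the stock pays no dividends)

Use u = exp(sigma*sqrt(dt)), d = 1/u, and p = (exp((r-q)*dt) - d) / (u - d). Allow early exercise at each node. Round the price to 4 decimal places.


Answer: Price = V(0,0) = 4.2400

Derivation:
dt = T/N = 0.500000
u = exp(sigma*sqrt(dt)) = 1.127732; d = 1/u = 0.886736
p = (exp((r-q)*dt) - d) / (u - d) = 0.609200
Discount per step: exp(-r*dt) = 0.967539
Stock lattice S(k, i) with i counting down-moves:
  k=0: S(0,0) = 27.1500
  k=1: S(1,0) = 30.6179; S(1,1) = 24.0749
  k=2: S(2,0) = 34.5288; S(2,1) = 27.1500; S(2,2) = 21.3481
Terminal payoffs V(N, i) = max(K - S_T, 0):
  V(2,0) = 0.000000; V(2,1) = 4.240000; V(2,2) = 10.041943
Backward induction: V(k, i) = exp(-r*dt) * [p * V(k+1, i) + (1-p) * V(k+1, i+1)]; then take max(V_cont, immediate exercise) for American.
  V(1,0) = exp(-r*dt) * [p*0.000000 + (1-p)*4.240000] = 1.603202; exercise = 0.772088; V(1,0) = max -> 1.603202
  V(1,1) = exp(-r*dt) * [p*4.240000 + (1-p)*10.041943] = 6.296157; exercise = 7.315122; V(1,1) = max -> 7.315122
  V(0,0) = exp(-r*dt) * [p*1.603202 + (1-p)*7.315122] = 3.710915; exercise = 4.240000; V(0,0) = max -> 4.240000


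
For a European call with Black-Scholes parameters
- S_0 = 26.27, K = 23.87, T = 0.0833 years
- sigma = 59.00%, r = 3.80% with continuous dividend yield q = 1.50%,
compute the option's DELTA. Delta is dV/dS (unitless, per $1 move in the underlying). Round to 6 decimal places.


Answer: Delta = 0.744126

Derivation:
d1 = 0.6590123292; d2 = 0.4887280668
phi(d1) = 0.3210728745; exp(-qT) = 0.9987512803; exp(-rT) = 0.9968396046
N(d1) = 0.7450560743
Delta = exp(-qT) * N(d1) = 0.9987512803 * 0.7450560743 = 0.744126


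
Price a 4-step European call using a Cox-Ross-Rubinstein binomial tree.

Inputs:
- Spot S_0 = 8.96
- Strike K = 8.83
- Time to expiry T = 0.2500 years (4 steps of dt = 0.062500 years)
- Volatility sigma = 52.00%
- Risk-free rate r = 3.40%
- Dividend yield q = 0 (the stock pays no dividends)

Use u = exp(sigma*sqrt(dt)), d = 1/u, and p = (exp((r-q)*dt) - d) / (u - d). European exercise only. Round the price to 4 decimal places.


dt = T/N = 0.062500
u = exp(sigma*sqrt(dt)) = 1.138828; d = 1/u = 0.878095
p = (exp((r-q)*dt) - d) / (u - d) = 0.475704
Discount per step: exp(-r*dt) = 0.997877
Stock lattice S(k, i) with i counting down-moves:
  k=0: S(0,0) = 8.9600
  k=1: S(1,0) = 10.2039; S(1,1) = 7.8677
  k=2: S(2,0) = 11.6205; S(2,1) = 8.9600; S(2,2) = 6.9086
  k=3: S(3,0) = 13.2337; S(3,1) = 10.2039; S(3,2) = 7.8677; S(3,3) = 6.0664
  k=4: S(4,0) = 15.0710; S(4,1) = 11.6205; S(4,2) = 8.9600; S(4,3) = 6.9086; S(4,4) = 5.3269
Terminal payoffs V(N, i) = max(S_T - K, 0):
  V(4,0) = 6.240968; V(4,1) = 2.790494; V(4,2) = 0.130000; V(4,3) = 0.000000; V(4,4) = 0.000000
Backward induction: V(k, i) = exp(-r*dt) * [p * V(k+1, i) + (1-p) * V(k+1, i+1)].
  V(3,0) = exp(-r*dt) * [p*6.240968 + (1-p)*2.790494] = 4.422492
  V(3,1) = exp(-r*dt) * [p*2.790494 + (1-p)*0.130000] = 1.392646
  V(3,2) = exp(-r*dt) * [p*0.130000 + (1-p)*0.000000] = 0.061710
  V(3,3) = exp(-r*dt) * [p*0.000000 + (1-p)*0.000000] = 0.000000
  V(2,0) = exp(-r*dt) * [p*4.422492 + (1-p)*1.392646] = 2.827941
  V(2,1) = exp(-r*dt) * [p*1.392646 + (1-p)*0.061710] = 0.693367
  V(2,2) = exp(-r*dt) * [p*0.061710 + (1-p)*0.000000] = 0.029294
  V(1,0) = exp(-r*dt) * [p*2.827941 + (1-p)*0.693367] = 1.705166
  V(1,1) = exp(-r*dt) * [p*0.693367 + (1-p)*0.029294] = 0.344464
  V(0,0) = exp(-r*dt) * [p*1.705166 + (1-p)*0.344464] = 0.989651

Answer: Price = V(0,0) = 0.9897


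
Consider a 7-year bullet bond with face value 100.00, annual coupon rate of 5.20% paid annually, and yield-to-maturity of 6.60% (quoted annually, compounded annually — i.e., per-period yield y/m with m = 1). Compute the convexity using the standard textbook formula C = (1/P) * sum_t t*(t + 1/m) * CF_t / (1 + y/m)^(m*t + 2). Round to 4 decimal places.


Answer: Convexity = 39.9999

Derivation:
Coupon per period c = face * coupon_rate / m = 5.200000
Periods per year m = 1; per-period yield y/m = 0.066000
Number of cashflows N = 7
Cashflows (t years, CF_t, discount factor 1/(1+y/m)^(m*t), PV):
  t = 1.0000: CF_t = 5.200000, DF = 0.938086, PV = 4.878049
  t = 2.0000: CF_t = 5.200000, DF = 0.880006, PV = 4.576031
  t = 3.0000: CF_t = 5.200000, DF = 0.825521, PV = 4.292712
  t = 4.0000: CF_t = 5.200000, DF = 0.774410, PV = 4.026934
  t = 5.0000: CF_t = 5.200000, DF = 0.726464, PV = 3.777612
  t = 6.0000: CF_t = 5.200000, DF = 0.681486, PV = 3.543726
  t = 7.0000: CF_t = 105.200000, DF = 0.639292, PV = 67.253564
Price P = sum_t PV_t = 92.348627
Convexity numerator sum_t t*(t + 1/m) * CF_t / (1+y/m)^(m*t + 2):
  t = 1.0000: term = 8.585424
  t = 2.0000: term = 24.161605
  t = 3.0000: term = 45.331341
  t = 4.0000: term = 70.874517
  t = 5.0000: term = 99.729620
  t = 6.0000: term = 130.976987
  t = 7.0000: term = 3314.277928
Convexity = (1/P) * sum = 3693.937422 / 92.348627 = 39.999917


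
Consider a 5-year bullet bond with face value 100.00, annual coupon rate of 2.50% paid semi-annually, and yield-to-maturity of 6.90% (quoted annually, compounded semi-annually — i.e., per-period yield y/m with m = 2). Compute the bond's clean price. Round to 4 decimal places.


Coupon per period c = face * coupon_rate / m = 1.250000
Periods per year m = 2; per-period yield y/m = 0.034500
Number of cashflows N = 10
Cashflows (t years, CF_t, discount factor 1/(1+y/m)^(m*t), PV):
  t = 0.5000: CF_t = 1.250000, DF = 0.966651, PV = 1.208313
  t = 1.0000: CF_t = 1.250000, DF = 0.934413, PV = 1.168017
  t = 1.5000: CF_t = 1.250000, DF = 0.903251, PV = 1.129064
  t = 2.0000: CF_t = 1.250000, DF = 0.873128, PV = 1.091410
  t = 2.5000: CF_t = 1.250000, DF = 0.844010, PV = 1.055012
  t = 3.0000: CF_t = 1.250000, DF = 0.815863, PV = 1.019828
  t = 3.5000: CF_t = 1.250000, DF = 0.788654, PV = 0.985818
  t = 4.0000: CF_t = 1.250000, DF = 0.762353, PV = 0.952941
  t = 4.5000: CF_t = 1.250000, DF = 0.736929, PV = 0.921161
  t = 5.0000: CF_t = 101.250000, DF = 0.712353, PV = 72.125707
Price P = sum_t PV_t = 81.657271

Answer: Price = 81.6573


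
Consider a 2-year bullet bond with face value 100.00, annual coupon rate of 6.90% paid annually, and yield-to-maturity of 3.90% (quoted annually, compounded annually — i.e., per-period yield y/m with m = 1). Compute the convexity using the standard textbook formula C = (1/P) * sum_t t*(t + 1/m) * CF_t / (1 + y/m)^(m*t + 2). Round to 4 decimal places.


Coupon per period c = face * coupon_rate / m = 6.900000
Periods per year m = 1; per-period yield y/m = 0.039000
Number of cashflows N = 2
Cashflows (t years, CF_t, discount factor 1/(1+y/m)^(m*t), PV):
  t = 1.0000: CF_t = 6.900000, DF = 0.962464, PV = 6.641001
  t = 2.0000: CF_t = 106.900000, DF = 0.926337, PV = 99.025401
Price P = sum_t PV_t = 105.666402
Convexity numerator sum_t t*(t + 1/m) * CF_t / (1+y/m)^(m*t + 2):
  t = 1.0000: term = 12.303607
  t = 2.0000: term = 550.385223
Convexity = (1/P) * sum = 562.688830 / 105.666402 = 5.325144

Answer: Convexity = 5.3251


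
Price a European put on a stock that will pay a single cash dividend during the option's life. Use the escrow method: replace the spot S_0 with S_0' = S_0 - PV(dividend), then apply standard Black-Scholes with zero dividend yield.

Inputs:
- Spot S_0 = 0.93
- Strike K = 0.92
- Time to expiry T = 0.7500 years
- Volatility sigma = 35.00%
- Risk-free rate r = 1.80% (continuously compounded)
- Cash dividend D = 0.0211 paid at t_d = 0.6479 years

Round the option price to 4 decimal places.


PV(D) = D * exp(-r * t_d) = 0.0211 * 0.98840554 = 0.02085536
S_0' = S_0 - PV(D) = 0.9300 - 0.02085536 = 0.90914464
d1 = (ln(S_0'/K) + (r + sigma^2/2)*T) / (sigma*sqrt(T)) = 0.15693382
d2 = d1 - sigma*sqrt(T) = -0.14617508
exp(-rT) = 0.98659072
N(-d1) = 0.43764850; N(-d2) = 0.55810841
P = K * exp(-rT) * N(-d2) - S_0' * N(-d1) = 0.9200 * 0.98659072 * 0.55810841 - 0.90914464 * 0.43764850 = 0.1087

Answer: Price = 0.1087


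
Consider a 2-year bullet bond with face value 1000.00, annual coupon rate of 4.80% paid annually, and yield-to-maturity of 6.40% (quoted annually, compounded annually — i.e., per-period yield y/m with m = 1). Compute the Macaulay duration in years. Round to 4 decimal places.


Answer: Macaulay duration = 1.9535 years

Derivation:
Coupon per period c = face * coupon_rate / m = 48.000000
Periods per year m = 1; per-period yield y/m = 0.064000
Number of cashflows N = 2
Cashflows (t years, CF_t, discount factor 1/(1+y/m)^(m*t), PV):
  t = 1.0000: CF_t = 48.000000, DF = 0.939850, PV = 45.112782
  t = 2.0000: CF_t = 1048.000000, DF = 0.883317, PV = 925.716547
Price P = sum_t PV_t = 970.829329
Macaulay numerator sum_t t * PV_t:
  t * PV_t at t = 1.0000: 45.112782
  t * PV_t at t = 2.0000: 1851.433094
Macaulay duration D = (sum_t t * PV_t) / P = 1896.545876 / 970.829329 = 1.953532


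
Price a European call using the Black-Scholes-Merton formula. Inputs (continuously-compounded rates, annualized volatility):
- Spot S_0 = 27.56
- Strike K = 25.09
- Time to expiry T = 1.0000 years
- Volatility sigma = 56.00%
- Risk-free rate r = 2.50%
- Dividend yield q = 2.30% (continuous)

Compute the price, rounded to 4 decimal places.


d1 = (ln(S/K) + (r - q + 0.5*sigma^2) * T) / (sigma * sqrt(T)) = 0.45124301
d2 = d1 - sigma * sqrt(T) = -0.10875699
exp(-rT) = 0.97530991; exp(-qT) = 0.97726248
C = S_0 * exp(-qT) * N(d1) - K * exp(-rT) * N(d2)
N(d1) = 0.67409279; N(d2) = 0.45669762
C = 27.5600 * 0.97726248 * 0.67409279 - 25.0900 * 0.97530991 * 0.45669762 = 6.9799

Answer: Price = 6.9799


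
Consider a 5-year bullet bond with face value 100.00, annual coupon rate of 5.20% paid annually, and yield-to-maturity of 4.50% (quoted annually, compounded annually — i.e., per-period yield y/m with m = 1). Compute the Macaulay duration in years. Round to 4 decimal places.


Answer: Macaulay duration = 4.5376 years

Derivation:
Coupon per period c = face * coupon_rate / m = 5.200000
Periods per year m = 1; per-period yield y/m = 0.045000
Number of cashflows N = 5
Cashflows (t years, CF_t, discount factor 1/(1+y/m)^(m*t), PV):
  t = 1.0000: CF_t = 5.200000, DF = 0.956938, PV = 4.976077
  t = 2.0000: CF_t = 5.200000, DF = 0.915730, PV = 4.761796
  t = 3.0000: CF_t = 5.200000, DF = 0.876297, PV = 4.556742
  t = 4.0000: CF_t = 5.200000, DF = 0.838561, PV = 4.360519
  t = 5.0000: CF_t = 105.200000, DF = 0.802451, PV = 84.417850
Price P = sum_t PV_t = 103.072984
Macaulay numerator sum_t t * PV_t:
  t * PV_t at t = 1.0000: 4.976077
  t * PV_t at t = 2.0000: 9.523591
  t * PV_t at t = 3.0000: 13.670227
  t * PV_t at t = 4.0000: 17.442076
  t * PV_t at t = 5.0000: 422.089250
Macaulay duration D = (sum_t t * PV_t) / P = 467.701221 / 103.072984 = 4.537573


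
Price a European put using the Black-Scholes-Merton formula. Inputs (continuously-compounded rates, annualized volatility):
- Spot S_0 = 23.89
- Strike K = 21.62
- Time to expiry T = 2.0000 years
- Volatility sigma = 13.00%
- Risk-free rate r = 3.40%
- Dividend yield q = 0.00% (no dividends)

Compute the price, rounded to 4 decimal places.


d1 = (ln(S/K) + (r - q + 0.5*sigma^2) * T) / (sigma * sqrt(T)) = 1.00485938
d2 = d1 - sigma * sqrt(T) = 0.82101162
exp(-rT) = 0.93426047; exp(-qT) = 1.00000000
P = K * exp(-rT) * N(-d2) - S_0 * exp(-qT) * N(-d1)
N(-d1) = 0.15748228; N(-d2) = 0.20581983
P = 21.6200 * 0.93426047 * 0.20581983 - 23.8900 * 1.00000000 * 0.15748228 = 0.3950

Answer: Price = 0.3950


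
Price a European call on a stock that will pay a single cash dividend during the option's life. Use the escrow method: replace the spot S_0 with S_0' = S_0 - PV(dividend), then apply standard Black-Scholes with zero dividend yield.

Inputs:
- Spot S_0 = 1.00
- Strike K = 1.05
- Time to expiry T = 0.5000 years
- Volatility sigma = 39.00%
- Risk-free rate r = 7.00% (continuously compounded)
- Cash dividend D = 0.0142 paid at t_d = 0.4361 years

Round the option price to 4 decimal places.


Answer: Price = 0.0964

Derivation:
PV(D) = D * exp(-r * t_d) = 0.0142 * 0.96993424 = 0.01377307
S_0' = S_0 - PV(D) = 1.0000 - 0.01377307 = 0.98622693
d1 = (ln(S_0'/K) + (r + sigma^2/2)*T) / (sigma*sqrt(T)) = 0.03758922
d2 = d1 - sigma*sqrt(T) = -0.23818243
exp(-rT) = 0.96560542
N(d1) = 0.51499240; N(d2) = 0.40586980
C = S_0' * N(d1) - K * exp(-rT) * N(d2) = 0.98622693 * 0.51499240 - 1.0500 * 0.96560542 * 0.40586980 = 0.0964


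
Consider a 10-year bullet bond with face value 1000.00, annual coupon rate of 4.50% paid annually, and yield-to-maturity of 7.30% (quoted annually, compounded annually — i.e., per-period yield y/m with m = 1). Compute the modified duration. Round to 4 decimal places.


Coupon per period c = face * coupon_rate / m = 45.000000
Periods per year m = 1; per-period yield y/m = 0.073000
Number of cashflows N = 10
Cashflows (t years, CF_t, discount factor 1/(1+y/m)^(m*t), PV):
  t = 1.0000: CF_t = 45.000000, DF = 0.931966, PV = 41.938490
  t = 2.0000: CF_t = 45.000000, DF = 0.868561, PV = 39.085266
  t = 3.0000: CF_t = 45.000000, DF = 0.809470, PV = 36.426156
  t = 4.0000: CF_t = 45.000000, DF = 0.754399, PV = 33.947956
  t = 5.0000: CF_t = 45.000000, DF = 0.703075, PV = 31.638356
  t = 6.0000: CF_t = 45.000000, DF = 0.655242, PV = 29.485886
  t = 7.0000: CF_t = 45.000000, DF = 0.610663, PV = 27.479856
  t = 8.0000: CF_t = 45.000000, DF = 0.569118, PV = 25.610304
  t = 9.0000: CF_t = 45.000000, DF = 0.530399, PV = 23.867944
  t = 10.0000: CF_t = 1045.000000, DF = 0.494314, PV = 516.557975
Price P = sum_t PV_t = 806.038190
First compute Macaulay numerator sum_t t * PV_t:
  t * PV_t at t = 1.0000: 41.938490
  t * PV_t at t = 2.0000: 78.170532
  t * PV_t at t = 3.0000: 109.278469
  t * PV_t at t = 4.0000: 135.791823
  t * PV_t at t = 5.0000: 158.191778
  t * PV_t at t = 6.0000: 176.915316
  t * PV_t at t = 7.0000: 192.358995
  t * PV_t at t = 8.0000: 204.882434
  t * PV_t at t = 9.0000: 214.811499
  t * PV_t at t = 10.0000: 5165.579749
Macaulay duration D = 6477.919085 / 806.038190 = 8.036740
Modified duration = D / (1 + y/m) = 8.036740 / (1 + 0.073000) = 7.489972

Answer: Modified duration = 7.4900
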